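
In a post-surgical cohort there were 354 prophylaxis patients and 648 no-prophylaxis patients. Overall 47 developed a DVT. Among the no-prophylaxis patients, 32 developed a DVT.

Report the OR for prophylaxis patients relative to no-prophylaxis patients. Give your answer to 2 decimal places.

OR: 0.85

prophylaxis patients with the outcome: 47 − 32 = 15
prophylaxis patients without the outcome: 354 − 15 = 339
no-prophylaxis patients without the outcome: 648 − 32 = 616
OR = (15 × 616) / (339 × 32) = 9240/10848 ≈ 0.85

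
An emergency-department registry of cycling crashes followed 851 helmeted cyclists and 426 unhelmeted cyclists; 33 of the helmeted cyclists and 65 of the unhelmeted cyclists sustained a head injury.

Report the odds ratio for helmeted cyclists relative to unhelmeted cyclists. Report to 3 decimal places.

OR = (33 × 361) / (818 × 65) = 11913/53170 ≈ 0.224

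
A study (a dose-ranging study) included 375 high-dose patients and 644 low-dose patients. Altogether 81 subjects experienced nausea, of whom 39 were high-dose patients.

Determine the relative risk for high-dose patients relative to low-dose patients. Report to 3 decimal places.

high-dose patients without the outcome: 375 − 39 = 336
low-dose patients with the outcome: 81 − 39 = 42
low-dose patients without the outcome: 644 − 42 = 602
risk, high-dose patients = 39/375 = 0.1040
risk, low-dose patients = 42/644 = 0.0652
RR = 0.1040 / 0.0652 = 1.595

1.595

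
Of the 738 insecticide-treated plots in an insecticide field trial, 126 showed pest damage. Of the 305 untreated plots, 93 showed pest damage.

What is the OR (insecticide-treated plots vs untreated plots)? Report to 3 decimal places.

OR: 0.469

odds, insecticide-treated plots = 126/612 = 0.2059
odds, untreated plots = 93/212 = 0.4387
OR = 0.2059 / 0.4387 = 0.469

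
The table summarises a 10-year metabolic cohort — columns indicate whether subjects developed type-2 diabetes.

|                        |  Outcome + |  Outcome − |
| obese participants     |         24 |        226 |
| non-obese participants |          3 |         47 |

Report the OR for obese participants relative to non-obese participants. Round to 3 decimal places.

OR = (24 × 47) / (226 × 3) = 1128/678 ≈ 1.664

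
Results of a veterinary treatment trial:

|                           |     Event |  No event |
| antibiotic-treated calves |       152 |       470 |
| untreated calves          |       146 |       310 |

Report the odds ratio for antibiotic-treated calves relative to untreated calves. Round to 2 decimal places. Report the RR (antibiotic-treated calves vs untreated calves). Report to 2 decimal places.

OR = 0.69; RR = 0.76

odds, antibiotic-treated calves = 152/470 = 0.3234
odds, untreated calves = 146/310 = 0.4710
OR = 0.3234 / 0.4710 = 0.69
risk, antibiotic-treated calves = 152/622 = 0.2444
risk, untreated calves = 146/456 = 0.3202
RR = 0.2444 / 0.3202 = 0.76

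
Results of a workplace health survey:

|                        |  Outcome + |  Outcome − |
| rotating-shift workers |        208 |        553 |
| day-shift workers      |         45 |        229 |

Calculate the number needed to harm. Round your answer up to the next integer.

NNH ≈ 10

risk, rotating-shift workers = 208/761 = 0.273325
risk, day-shift workers = 45/274 = 0.164234
absolute risk difference = 0.109091
1 / 0.109091 = 9.167 → round up → 10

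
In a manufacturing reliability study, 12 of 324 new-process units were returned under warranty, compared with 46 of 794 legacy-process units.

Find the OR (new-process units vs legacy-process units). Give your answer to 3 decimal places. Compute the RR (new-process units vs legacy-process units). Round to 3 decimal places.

OR = 0.625; RR = 0.639

OR = (12 × 748) / (312 × 46) = 8976/14352 ≈ 0.625
risk, new-process units = 12/324 = 0.03704
risk, legacy-process units = 46/794 = 0.05793
RR = 0.03704 / 0.05793 = 0.639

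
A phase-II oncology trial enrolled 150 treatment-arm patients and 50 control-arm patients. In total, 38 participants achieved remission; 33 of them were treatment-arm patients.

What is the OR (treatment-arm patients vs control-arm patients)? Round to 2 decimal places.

OR: 2.54

treatment-arm patients without the outcome: 150 − 33 = 117
control-arm patients with the outcome: 38 − 33 = 5
control-arm patients without the outcome: 50 − 5 = 45
OR = (33 × 45) / (117 × 5) = 1485/585 ≈ 2.54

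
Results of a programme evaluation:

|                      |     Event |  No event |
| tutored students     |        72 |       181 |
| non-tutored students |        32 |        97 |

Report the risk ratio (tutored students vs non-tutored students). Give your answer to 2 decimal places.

risk, tutored students = 72/253 = 0.2846
risk, non-tutored students = 32/129 = 0.2481
RR = 0.2846 / 0.2481 = 1.15

1.15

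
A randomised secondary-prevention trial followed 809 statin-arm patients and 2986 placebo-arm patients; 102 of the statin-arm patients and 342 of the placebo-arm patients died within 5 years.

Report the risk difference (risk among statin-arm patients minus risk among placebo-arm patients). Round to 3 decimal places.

risk, statin-arm patients = 102/809 = 0.1261
risk, placebo-arm patients = 342/2986 = 0.1145
risk difference = 0.1261 − 0.1145 = 0.012

RD = 0.012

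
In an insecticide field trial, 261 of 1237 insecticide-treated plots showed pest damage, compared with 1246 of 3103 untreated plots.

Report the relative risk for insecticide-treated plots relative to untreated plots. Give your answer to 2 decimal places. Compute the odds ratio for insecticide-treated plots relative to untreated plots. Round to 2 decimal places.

RR = 0.53; OR = 0.40

risk, insecticide-treated plots = 261/1237 = 0.2110
risk, untreated plots = 1246/3103 = 0.4015
RR = 0.2110 / 0.4015 = 0.53
odds, insecticide-treated plots = 261/976 = 0.2674
odds, untreated plots = 1246/1857 = 0.6710
OR = 0.2674 / 0.6710 = 0.40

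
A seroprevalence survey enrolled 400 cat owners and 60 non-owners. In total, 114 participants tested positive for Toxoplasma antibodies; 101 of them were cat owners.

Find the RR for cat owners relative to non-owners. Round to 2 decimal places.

cat owners without the outcome: 400 − 101 = 299
non-owners with the outcome: 114 − 101 = 13
non-owners without the outcome: 60 − 13 = 47
risk, cat owners = 101/400 = 0.2525
risk, non-owners = 13/60 = 0.2167
RR = 0.2525 / 0.2167 = 1.17

RR = 1.17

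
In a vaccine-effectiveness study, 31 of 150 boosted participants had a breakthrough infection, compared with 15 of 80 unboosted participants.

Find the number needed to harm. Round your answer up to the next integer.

53

risk, boosted participants = 31/150 = 0.206667
risk, unboosted participants = 15/80 = 0.187500
absolute risk difference = 0.019167
1 / 0.019167 = 52.173 → round up → 53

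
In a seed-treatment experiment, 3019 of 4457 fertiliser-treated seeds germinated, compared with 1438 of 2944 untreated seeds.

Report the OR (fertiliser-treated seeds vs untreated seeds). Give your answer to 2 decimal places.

OR = 2.20

odds, fertiliser-treated seeds = 3019/1438 = 2.0994
odds, untreated seeds = 1438/1506 = 0.9548
OR = 2.0994 / 0.9548 = 2.20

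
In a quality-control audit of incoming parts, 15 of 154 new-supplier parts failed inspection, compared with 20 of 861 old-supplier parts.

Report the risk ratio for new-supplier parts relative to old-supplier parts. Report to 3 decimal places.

4.193

risk, new-supplier parts = 15/154 = 0.09740
risk, old-supplier parts = 20/861 = 0.02323
RR = 0.09740 / 0.02323 = 4.193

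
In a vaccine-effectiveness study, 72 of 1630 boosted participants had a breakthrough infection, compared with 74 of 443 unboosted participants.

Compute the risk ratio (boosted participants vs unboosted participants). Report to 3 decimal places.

0.264

risk, boosted participants = 72/1630 = 0.04417
risk, unboosted participants = 74/443 = 0.16704
RR = 0.04417 / 0.16704 = 0.264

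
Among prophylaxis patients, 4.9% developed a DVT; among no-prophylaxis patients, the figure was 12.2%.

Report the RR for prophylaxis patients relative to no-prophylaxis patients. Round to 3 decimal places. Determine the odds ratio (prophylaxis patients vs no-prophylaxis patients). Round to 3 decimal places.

RR = 0.04900 / 0.12200 = 0.402
odds, prophylaxis patients = 0.04900/0.95100 = 0.05152
odds, no-prophylaxis patients = 0.12200/0.87800 = 0.13895
OR = 0.05152 / 0.13895 = 0.371

RR = 0.402; OR = 0.371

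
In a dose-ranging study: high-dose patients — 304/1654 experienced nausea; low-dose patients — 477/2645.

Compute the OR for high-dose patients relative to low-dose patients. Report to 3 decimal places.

OR = (304 × 2168) / (1350 × 477) = 659072/643950 ≈ 1.023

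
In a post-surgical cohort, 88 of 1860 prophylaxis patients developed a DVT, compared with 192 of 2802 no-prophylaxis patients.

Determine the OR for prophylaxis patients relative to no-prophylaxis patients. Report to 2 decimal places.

OR = (88 × 2610) / (1772 × 192) = 229680/340224 ≈ 0.68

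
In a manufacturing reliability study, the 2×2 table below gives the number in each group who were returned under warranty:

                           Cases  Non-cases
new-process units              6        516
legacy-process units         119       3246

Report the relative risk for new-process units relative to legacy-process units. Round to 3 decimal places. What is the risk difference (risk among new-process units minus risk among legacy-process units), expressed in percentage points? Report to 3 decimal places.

RR = 0.325; RD = -2.387

risk, new-process units = 6/522 = 0.01149
risk, legacy-process units = 119/3365 = 0.03536
RR = 0.01149 / 0.03536 = 0.325
risk difference = 0.01149 − 0.03536 = -0.02387 → -2.387 percentage points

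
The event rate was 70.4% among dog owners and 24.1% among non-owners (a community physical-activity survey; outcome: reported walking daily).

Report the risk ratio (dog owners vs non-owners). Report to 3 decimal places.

RR = 0.7040 / 0.2410 = 2.921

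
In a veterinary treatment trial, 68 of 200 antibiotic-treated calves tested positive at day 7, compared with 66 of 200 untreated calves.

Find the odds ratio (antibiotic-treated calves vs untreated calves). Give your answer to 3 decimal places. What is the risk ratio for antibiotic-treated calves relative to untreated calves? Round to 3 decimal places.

OR = (68 × 134) / (132 × 66) = 9112/8712 ≈ 1.046
risk, antibiotic-treated calves = 68/200 = 0.3400
risk, untreated calves = 66/200 = 0.3300
RR = 0.3400 / 0.3300 = 1.030

OR = 1.046; RR = 1.030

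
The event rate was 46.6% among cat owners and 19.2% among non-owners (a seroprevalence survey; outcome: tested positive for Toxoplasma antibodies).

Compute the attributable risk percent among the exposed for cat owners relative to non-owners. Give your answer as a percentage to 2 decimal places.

AR% = (0.4660 − 0.1920) / 0.4660 = 0.5880 → 58.80%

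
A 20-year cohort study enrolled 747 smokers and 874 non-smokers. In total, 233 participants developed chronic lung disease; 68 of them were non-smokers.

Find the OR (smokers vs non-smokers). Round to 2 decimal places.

OR: 3.36

smokers with the outcome: 233 − 68 = 165
smokers without the outcome: 747 − 165 = 582
non-smokers without the outcome: 874 − 68 = 806
OR = (165 × 806) / (582 × 68) = 132990/39576 ≈ 3.36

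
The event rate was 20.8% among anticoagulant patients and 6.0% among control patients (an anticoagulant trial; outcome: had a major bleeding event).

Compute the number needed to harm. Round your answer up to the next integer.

7

absolute risk difference = 0.148000
1 / 0.148000 = 6.757 → round up → 7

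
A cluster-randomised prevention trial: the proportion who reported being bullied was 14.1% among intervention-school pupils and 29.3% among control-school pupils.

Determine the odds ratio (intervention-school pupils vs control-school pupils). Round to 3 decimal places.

OR: 0.396

odds, intervention-school pupils = 0.1410/0.8590 = 0.1641
odds, control-school pupils = 0.2930/0.7070 = 0.4144
OR = 0.1641 / 0.4144 = 0.396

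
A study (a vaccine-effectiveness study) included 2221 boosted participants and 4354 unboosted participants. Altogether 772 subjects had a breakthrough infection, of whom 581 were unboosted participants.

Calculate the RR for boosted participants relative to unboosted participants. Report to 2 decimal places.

RR: 0.64

boosted participants with the outcome: 772 − 581 = 191
boosted participants without the outcome: 2221 − 191 = 2030
unboosted participants without the outcome: 4354 − 581 = 3773
risk, boosted participants = 191/2221 = 0.0860
risk, unboosted participants = 581/4354 = 0.1334
RR = 0.0860 / 0.1334 = 0.64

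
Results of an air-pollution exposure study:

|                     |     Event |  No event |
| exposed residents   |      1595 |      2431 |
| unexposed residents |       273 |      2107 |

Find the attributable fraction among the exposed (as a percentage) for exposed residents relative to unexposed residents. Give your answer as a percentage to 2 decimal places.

risk, exposed residents = 1595/4026 = 0.3962
risk, unexposed residents = 273/2380 = 0.1147
AR% = (0.3962 − 0.1147) / 0.3962 = 0.7105 → 71.05%

71.05%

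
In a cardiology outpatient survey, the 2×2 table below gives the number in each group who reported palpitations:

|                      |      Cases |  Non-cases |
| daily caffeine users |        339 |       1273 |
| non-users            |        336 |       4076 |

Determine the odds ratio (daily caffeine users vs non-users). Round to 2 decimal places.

odds, daily caffeine users = 339/1273 = 0.2663
odds, non-users = 336/4076 = 0.0824
OR = 0.2663 / 0.0824 = 3.23

3.23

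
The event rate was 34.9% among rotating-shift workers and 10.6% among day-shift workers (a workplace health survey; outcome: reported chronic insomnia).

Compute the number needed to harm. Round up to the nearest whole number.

NNH = 5

absolute risk difference = 0.243000
1 / 0.243000 = 4.115 → round up → 5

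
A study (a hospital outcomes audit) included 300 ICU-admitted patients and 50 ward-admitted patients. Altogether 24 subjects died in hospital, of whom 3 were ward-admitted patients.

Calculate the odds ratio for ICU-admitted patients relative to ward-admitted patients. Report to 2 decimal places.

OR: 1.18

ICU-admitted patients with the outcome: 24 − 3 = 21
ICU-admitted patients without the outcome: 300 − 21 = 279
ward-admitted patients without the outcome: 50 − 3 = 47
odds, ICU-admitted patients = 21/279 = 0.0753
odds, ward-admitted patients = 3/47 = 0.0638
OR = 0.0753 / 0.0638 = 1.18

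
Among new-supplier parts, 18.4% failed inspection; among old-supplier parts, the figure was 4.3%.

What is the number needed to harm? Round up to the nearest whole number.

8

absolute risk difference = 0.141000
1 / 0.141000 = 7.092 → round up → 8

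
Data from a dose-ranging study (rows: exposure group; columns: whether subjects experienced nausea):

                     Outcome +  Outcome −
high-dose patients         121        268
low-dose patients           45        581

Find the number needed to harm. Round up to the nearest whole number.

5

risk, high-dose patients = 121/389 = 0.311054
risk, low-dose patients = 45/626 = 0.071885
absolute risk difference = 0.239169
1 / 0.239169 = 4.181 → round up → 5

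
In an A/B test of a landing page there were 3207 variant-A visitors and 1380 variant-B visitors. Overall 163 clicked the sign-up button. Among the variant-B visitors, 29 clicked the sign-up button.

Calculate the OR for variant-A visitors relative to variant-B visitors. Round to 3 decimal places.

OR: 2.031

variant-A visitors with the outcome: 163 − 29 = 134
variant-A visitors without the outcome: 3207 − 134 = 3073
variant-B visitors without the outcome: 1380 − 29 = 1351
odds, variant-A visitors = 134/3073 = 0.04361
odds, variant-B visitors = 29/1351 = 0.02147
OR = 0.04361 / 0.02147 = 2.031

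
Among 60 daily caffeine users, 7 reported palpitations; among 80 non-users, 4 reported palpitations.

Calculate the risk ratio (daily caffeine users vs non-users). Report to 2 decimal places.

risk, daily caffeine users = 7/60 = 0.1167
risk, non-users = 4/80 = 0.0500
RR = 0.1167 / 0.0500 = 2.33

RR ≈ 2.33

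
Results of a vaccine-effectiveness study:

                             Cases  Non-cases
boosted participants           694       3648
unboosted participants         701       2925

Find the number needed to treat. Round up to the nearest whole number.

risk, boosted participants = 694/4342 = 0.159834
risk, unboosted participants = 701/3626 = 0.193326
absolute risk difference = 0.033492
1 / 0.033492 = 29.858 → round up → 30

NNT ≈ 30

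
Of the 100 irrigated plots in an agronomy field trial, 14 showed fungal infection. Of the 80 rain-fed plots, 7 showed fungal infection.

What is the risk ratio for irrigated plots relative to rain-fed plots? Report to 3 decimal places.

1.600

risk, irrigated plots = 14/100 = 0.1400
risk, rain-fed plots = 7/80 = 0.0875
RR = 0.1400 / 0.0875 = 1.600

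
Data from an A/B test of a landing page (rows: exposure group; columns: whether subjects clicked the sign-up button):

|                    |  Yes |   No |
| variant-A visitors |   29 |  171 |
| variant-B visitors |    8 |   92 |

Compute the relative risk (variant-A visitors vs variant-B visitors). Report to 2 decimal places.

RR = 1.81

risk, variant-A visitors = 29/200 = 0.1450
risk, variant-B visitors = 8/100 = 0.0800
RR = 0.1450 / 0.0800 = 1.81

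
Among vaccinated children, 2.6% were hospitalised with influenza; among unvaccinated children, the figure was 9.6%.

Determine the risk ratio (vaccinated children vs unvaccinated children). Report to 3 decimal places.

RR = 0.02600 / 0.09600 = 0.271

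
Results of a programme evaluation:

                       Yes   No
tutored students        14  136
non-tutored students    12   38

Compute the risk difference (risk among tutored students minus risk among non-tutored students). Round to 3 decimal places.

RD = -0.147

risk, tutored students = 14/150 = 0.0933
risk, non-tutored students = 12/50 = 0.2400
risk difference = 0.0933 − 0.2400 = -0.147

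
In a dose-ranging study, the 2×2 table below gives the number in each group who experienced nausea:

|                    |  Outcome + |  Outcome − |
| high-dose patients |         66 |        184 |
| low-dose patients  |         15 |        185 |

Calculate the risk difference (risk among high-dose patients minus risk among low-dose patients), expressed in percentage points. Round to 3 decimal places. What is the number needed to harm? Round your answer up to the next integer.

RD = 18.900; NNH = 6

risk, high-dose patients = 66/250 = 0.2640
risk, low-dose patients = 15/200 = 0.0750
risk difference = 0.2640 − 0.0750 = 0.1890 → 18.900 percentage points
absolute risk difference = 0.189000
1 / 0.189000 = 5.291 → round up → 6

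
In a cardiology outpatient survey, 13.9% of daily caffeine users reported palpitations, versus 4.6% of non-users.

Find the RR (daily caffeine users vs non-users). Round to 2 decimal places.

RR = 0.13900 / 0.04600 = 3.02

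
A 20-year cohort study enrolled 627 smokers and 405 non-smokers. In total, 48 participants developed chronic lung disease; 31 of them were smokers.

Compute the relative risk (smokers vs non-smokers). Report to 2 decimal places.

smokers without the outcome: 627 − 31 = 596
non-smokers with the outcome: 48 − 31 = 17
non-smokers without the outcome: 405 − 17 = 388
risk, smokers = 31/627 = 0.04944
risk, non-smokers = 17/405 = 0.04198
RR = 0.04944 / 0.04198 = 1.18

RR = 1.18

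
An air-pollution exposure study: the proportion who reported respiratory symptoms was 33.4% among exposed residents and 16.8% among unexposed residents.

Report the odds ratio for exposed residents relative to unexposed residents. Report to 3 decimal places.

odds, exposed residents = 0.3340/0.6660 = 0.5015
odds, unexposed residents = 0.1680/0.8320 = 0.2019
OR = 0.5015 / 0.2019 = 2.484

OR ≈ 2.484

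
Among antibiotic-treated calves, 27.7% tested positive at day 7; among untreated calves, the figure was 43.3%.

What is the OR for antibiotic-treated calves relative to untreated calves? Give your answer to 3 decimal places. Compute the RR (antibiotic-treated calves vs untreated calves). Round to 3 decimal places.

OR = 0.502; RR = 0.640

odds, antibiotic-treated calves = 0.2770/0.7230 = 0.3831
odds, untreated calves = 0.4330/0.5670 = 0.7637
OR = 0.3831 / 0.7637 = 0.502
RR = 0.2770 / 0.4330 = 0.640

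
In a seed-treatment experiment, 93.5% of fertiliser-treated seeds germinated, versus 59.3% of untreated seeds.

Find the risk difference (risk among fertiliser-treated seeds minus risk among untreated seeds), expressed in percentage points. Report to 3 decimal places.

risk difference = 0.9350 − 0.5930 = 0.3420 → 34.200 percentage points

RD = 34.200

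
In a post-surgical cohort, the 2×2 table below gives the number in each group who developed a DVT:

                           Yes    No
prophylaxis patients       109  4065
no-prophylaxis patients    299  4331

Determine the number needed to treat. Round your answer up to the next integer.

NNT ≈ 26

risk, prophylaxis patients = 109/4174 = 0.026114
risk, no-prophylaxis patients = 299/4630 = 0.064579
absolute risk difference = 0.038465
1 / 0.038465 = 25.998 → round up → 26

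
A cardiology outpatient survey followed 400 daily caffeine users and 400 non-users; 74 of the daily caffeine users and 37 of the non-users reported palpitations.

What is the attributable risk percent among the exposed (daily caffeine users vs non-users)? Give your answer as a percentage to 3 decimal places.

risk, daily caffeine users = 74/400 = 0.1850
risk, non-users = 37/400 = 0.0925
AR% = (0.1850 − 0.0925) / 0.1850 = 0.5000 → 50.000%

50.000%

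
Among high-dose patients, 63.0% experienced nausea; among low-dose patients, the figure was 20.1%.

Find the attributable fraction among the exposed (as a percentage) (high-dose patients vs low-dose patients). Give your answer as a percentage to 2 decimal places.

AR% = (0.6300 − 0.2010) / 0.6300 = 0.6810 → 68.10%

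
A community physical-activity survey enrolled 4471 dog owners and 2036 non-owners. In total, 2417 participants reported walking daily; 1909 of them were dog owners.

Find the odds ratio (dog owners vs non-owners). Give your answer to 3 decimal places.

dog owners without the outcome: 4471 − 1909 = 2562
non-owners with the outcome: 2417 − 1909 = 508
non-owners without the outcome: 2036 − 508 = 1528
OR = (1909 × 1528) / (2562 × 508) = 2916952/1301496 ≈ 2.241

2.241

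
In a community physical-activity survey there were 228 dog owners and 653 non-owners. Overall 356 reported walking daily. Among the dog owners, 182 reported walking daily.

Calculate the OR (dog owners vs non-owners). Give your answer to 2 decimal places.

dog owners without the outcome: 228 − 182 = 46
non-owners with the outcome: 356 − 182 = 174
non-owners without the outcome: 653 − 174 = 479
odds, dog owners = 182/46 = 3.9565
odds, non-owners = 174/479 = 0.3633
OR = 3.9565 / 0.3633 = 10.89

OR = 10.89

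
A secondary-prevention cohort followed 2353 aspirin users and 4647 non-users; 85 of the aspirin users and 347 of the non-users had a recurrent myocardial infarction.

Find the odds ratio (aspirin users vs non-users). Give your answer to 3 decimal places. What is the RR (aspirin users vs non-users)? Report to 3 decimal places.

OR = 0.464; RR = 0.484

odds, aspirin users = 85/2268 = 0.03748
odds, non-users = 347/4300 = 0.08070
OR = 0.03748 / 0.08070 = 0.464
risk, aspirin users = 85/2353 = 0.03612
risk, non-users = 347/4647 = 0.07467
RR = 0.03612 / 0.07467 = 0.484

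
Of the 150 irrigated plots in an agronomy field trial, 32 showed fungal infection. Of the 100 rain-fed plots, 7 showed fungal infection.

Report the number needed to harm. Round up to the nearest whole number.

risk, irrigated plots = 32/150 = 0.213333
risk, rain-fed plots = 7/100 = 0.070000
absolute risk difference = 0.143333
1 / 0.143333 = 6.977 → round up → 7

NNH = 7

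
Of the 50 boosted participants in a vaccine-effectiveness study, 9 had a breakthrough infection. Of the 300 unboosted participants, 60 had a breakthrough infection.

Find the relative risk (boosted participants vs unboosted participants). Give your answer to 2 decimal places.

RR = 0.90

risk, boosted participants = 9/50 = 0.1800
risk, unboosted participants = 60/300 = 0.2000
RR = 0.1800 / 0.2000 = 0.90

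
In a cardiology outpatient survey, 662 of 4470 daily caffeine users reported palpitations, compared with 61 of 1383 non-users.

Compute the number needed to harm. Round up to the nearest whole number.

risk, daily caffeine users = 662/4470 = 0.148098
risk, non-users = 61/1383 = 0.044107
absolute risk difference = 0.103991
1 / 0.103991 = 9.616 → round up → 10

NNH: 10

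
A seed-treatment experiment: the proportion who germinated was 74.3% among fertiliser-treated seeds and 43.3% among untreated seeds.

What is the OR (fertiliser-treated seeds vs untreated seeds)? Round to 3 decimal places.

odds, fertiliser-treated seeds = 0.7430/0.2570 = 2.8911
odds, untreated seeds = 0.4330/0.5670 = 0.7637
OR = 2.8911 / 0.7637 = 3.786

OR = 3.786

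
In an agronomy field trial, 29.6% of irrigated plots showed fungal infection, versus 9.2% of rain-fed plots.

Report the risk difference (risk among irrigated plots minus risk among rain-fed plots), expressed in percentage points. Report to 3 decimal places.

20.400

risk difference = 0.2960 − 0.0920 = 0.2040 → 20.400 percentage points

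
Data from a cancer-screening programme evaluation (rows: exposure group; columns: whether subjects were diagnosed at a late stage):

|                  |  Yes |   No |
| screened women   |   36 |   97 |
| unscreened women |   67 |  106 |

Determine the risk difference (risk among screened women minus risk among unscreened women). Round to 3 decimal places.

risk, screened women = 36/133 = 0.2707
risk, unscreened women = 67/173 = 0.3873
risk difference = 0.2707 − 0.3873 = -0.117

-0.117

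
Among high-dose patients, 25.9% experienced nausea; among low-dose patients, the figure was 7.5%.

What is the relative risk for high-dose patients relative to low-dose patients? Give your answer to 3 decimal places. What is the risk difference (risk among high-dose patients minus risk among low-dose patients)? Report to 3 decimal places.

RR = 0.2590 / 0.0750 = 3.453
risk difference = 0.2590 − 0.0750 = 0.184

RR = 3.453; RD = 0.184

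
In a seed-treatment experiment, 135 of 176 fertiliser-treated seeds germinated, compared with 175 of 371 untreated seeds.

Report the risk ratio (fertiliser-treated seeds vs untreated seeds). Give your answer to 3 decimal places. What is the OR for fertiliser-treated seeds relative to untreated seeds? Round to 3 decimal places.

RR = 1.626; OR = 3.688

risk, fertiliser-treated seeds = 135/176 = 0.7670
risk, untreated seeds = 175/371 = 0.4717
RR = 0.7670 / 0.4717 = 1.626
odds, fertiliser-treated seeds = 135/41 = 3.2927
odds, untreated seeds = 175/196 = 0.8929
OR = 3.2927 / 0.8929 = 3.688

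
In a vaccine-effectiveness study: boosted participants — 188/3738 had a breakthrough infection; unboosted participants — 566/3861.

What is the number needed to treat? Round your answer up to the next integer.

11

risk, boosted participants = 188/3738 = 0.050294
risk, unboosted participants = 566/3861 = 0.146594
absolute risk difference = 0.096300
1 / 0.096300 = 10.384 → round up → 11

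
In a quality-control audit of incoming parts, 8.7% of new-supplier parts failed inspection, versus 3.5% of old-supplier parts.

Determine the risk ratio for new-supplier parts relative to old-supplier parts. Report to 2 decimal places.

RR = 0.08700 / 0.03500 = 2.49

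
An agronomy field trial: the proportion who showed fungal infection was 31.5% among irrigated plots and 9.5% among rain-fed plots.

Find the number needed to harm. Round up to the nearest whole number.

absolute risk difference = 0.220000
1 / 0.220000 = 4.545 → round up → 5

NNH: 5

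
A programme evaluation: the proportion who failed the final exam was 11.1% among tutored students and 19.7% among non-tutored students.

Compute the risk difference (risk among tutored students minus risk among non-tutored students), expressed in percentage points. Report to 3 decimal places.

RD ≈ -8.600

risk difference = 0.1110 − 0.1970 = -0.0860 → -8.600 percentage points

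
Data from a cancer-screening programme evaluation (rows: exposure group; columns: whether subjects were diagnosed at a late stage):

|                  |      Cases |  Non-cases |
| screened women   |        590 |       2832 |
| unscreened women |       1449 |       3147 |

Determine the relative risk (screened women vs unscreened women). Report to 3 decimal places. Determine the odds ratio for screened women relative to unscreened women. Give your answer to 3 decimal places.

RR = 0.547; OR = 0.452

risk, screened women = 590/3422 = 0.1724
risk, unscreened women = 1449/4596 = 0.3153
RR = 0.1724 / 0.3153 = 0.547
odds, screened women = 590/2832 = 0.2083
odds, unscreened women = 1449/3147 = 0.4604
OR = 0.2083 / 0.4604 = 0.452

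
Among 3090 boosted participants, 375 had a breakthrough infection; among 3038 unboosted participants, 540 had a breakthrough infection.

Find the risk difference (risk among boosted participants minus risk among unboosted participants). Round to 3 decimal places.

risk, boosted participants = 375/3090 = 0.1214
risk, unboosted participants = 540/3038 = 0.1777
risk difference = 0.1214 − 0.1777 = -0.056

-0.056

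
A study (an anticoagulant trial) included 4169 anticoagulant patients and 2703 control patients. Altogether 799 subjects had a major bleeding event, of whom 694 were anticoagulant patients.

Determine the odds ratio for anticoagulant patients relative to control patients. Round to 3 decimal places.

OR = 4.941

anticoagulant patients without the outcome: 4169 − 694 = 3475
control patients with the outcome: 799 − 694 = 105
control patients without the outcome: 2703 − 105 = 2598
OR = (694 × 2598) / (3475 × 105) = 1803012/364875 ≈ 4.941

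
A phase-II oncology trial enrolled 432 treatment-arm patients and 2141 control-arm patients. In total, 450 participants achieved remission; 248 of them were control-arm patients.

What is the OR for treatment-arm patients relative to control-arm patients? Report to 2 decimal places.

treatment-arm patients with the outcome: 450 − 248 = 202
treatment-arm patients without the outcome: 432 − 202 = 230
control-arm patients without the outcome: 2141 − 248 = 1893
OR = (202 × 1893) / (230 × 248) = 382386/57040 ≈ 6.70

6.70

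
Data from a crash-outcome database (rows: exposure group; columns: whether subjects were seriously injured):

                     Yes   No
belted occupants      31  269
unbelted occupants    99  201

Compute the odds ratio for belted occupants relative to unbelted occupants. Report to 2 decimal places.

odds, belted occupants = 31/269 = 0.1152
odds, unbelted occupants = 99/201 = 0.4925
OR = 0.1152 / 0.4925 = 0.23

OR: 0.23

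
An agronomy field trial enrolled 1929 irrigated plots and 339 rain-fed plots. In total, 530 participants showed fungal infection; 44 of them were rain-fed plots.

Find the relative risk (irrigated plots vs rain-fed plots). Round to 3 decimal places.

RR = 1.941

irrigated plots with the outcome: 530 − 44 = 486
irrigated plots without the outcome: 1929 − 486 = 1443
rain-fed plots without the outcome: 339 − 44 = 295
risk, irrigated plots = 486/1929 = 0.2519
risk, rain-fed plots = 44/339 = 0.1298
RR = 0.2519 / 0.1298 = 1.941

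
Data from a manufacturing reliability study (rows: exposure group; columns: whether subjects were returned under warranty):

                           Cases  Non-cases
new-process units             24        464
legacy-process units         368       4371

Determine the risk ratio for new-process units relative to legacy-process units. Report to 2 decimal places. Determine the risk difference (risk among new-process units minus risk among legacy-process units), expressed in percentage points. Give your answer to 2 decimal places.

risk, new-process units = 24/488 = 0.04918
risk, legacy-process units = 368/4739 = 0.07765
RR = 0.04918 / 0.07765 = 0.63
risk difference = 0.04918 − 0.07765 = -0.02847 → -2.85 percentage points

RR = 0.63; RD = -2.85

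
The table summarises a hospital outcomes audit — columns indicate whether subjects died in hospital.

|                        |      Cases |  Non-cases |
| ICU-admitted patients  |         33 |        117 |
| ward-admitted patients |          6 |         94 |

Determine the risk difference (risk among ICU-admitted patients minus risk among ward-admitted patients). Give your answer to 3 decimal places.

risk, ICU-admitted patients = 33/150 = 0.2200
risk, ward-admitted patients = 6/100 = 0.0600
risk difference = 0.2200 − 0.0600 = 0.160

0.160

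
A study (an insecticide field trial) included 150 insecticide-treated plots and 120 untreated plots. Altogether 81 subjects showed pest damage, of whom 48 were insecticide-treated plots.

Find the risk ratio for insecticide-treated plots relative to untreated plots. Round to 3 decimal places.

insecticide-treated plots without the outcome: 150 − 48 = 102
untreated plots with the outcome: 81 − 48 = 33
untreated plots without the outcome: 120 − 33 = 87
risk, insecticide-treated plots = 48/150 = 0.3200
risk, untreated plots = 33/120 = 0.2750
RR = 0.3200 / 0.2750 = 1.164

RR ≈ 1.164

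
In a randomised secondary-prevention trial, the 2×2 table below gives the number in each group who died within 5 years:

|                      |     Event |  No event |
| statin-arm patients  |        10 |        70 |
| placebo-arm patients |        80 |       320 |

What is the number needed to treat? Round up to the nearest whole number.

14

risk, statin-arm patients = 10/80 = 0.125000
risk, placebo-arm patients = 80/400 = 0.200000
absolute risk difference = 0.075000
1 / 0.075000 = 13.333 → round up → 14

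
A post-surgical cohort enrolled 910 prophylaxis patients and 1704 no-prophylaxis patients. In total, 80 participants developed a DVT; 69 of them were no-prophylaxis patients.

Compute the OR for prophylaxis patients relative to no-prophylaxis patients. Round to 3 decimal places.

prophylaxis patients with the outcome: 80 − 69 = 11
prophylaxis patients without the outcome: 910 − 11 = 899
no-prophylaxis patients without the outcome: 1704 − 69 = 1635
odds, prophylaxis patients = 11/899 = 0.01224
odds, no-prophylaxis patients = 69/1635 = 0.04220
OR = 0.01224 / 0.04220 = 0.290

OR = 0.290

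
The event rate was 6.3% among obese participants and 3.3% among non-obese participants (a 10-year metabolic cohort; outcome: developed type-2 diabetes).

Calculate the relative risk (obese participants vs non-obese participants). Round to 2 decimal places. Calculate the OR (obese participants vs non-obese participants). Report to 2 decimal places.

RR = 0.06300 / 0.03300 = 1.91
odds, obese participants = 0.06300/0.93700 = 0.06724
odds, non-obese participants = 0.03300/0.96700 = 0.03413
OR = 0.06724 / 0.03413 = 1.97

RR = 1.91; OR = 1.97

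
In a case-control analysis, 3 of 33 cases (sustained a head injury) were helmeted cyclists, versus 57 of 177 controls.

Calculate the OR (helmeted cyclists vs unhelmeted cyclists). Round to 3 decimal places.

OR = (3 × 120) / (57 × 30) = 360/1710 ≈ 0.211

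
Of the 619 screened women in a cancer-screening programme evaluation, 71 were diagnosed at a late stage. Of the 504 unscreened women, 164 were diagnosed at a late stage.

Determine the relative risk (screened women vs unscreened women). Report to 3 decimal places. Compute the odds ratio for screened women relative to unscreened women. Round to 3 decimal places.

risk, screened women = 71/619 = 0.1147
risk, unscreened women = 164/504 = 0.3254
RR = 0.1147 / 0.3254 = 0.352
OR = (71 × 340) / (548 × 164) = 24140/89872 ≈ 0.269

RR = 0.352; OR = 0.269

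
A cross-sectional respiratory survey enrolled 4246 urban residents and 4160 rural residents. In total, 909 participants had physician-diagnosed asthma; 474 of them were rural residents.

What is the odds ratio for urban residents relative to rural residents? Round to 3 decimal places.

0.888

urban residents with the outcome: 909 − 474 = 435
urban residents without the outcome: 4246 − 435 = 3811
rural residents without the outcome: 4160 − 474 = 3686
OR = (435 × 3686) / (3811 × 474) = 1603410/1806414 ≈ 0.888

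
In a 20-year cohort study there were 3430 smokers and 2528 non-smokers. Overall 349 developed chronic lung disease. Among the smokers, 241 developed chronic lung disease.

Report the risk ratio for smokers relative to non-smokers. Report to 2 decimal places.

smokers without the outcome: 3430 − 241 = 3189
non-smokers with the outcome: 349 − 241 = 108
non-smokers without the outcome: 2528 − 108 = 2420
risk, smokers = 241/3430 = 0.07026
risk, non-smokers = 108/2528 = 0.04272
RR = 0.07026 / 0.04272 = 1.64

1.64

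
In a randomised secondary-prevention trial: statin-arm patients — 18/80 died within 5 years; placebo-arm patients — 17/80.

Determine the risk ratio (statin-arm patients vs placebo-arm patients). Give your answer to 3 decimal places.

risk, statin-arm patients = 18/80 = 0.2250
risk, placebo-arm patients = 17/80 = 0.2125
RR = 0.2250 / 0.2125 = 1.059

1.059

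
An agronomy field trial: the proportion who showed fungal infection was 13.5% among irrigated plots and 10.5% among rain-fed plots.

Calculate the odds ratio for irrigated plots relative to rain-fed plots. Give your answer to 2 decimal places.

OR ≈ 1.33

odds, irrigated plots = 0.1350/0.8650 = 0.1561
odds, rain-fed plots = 0.1050/0.8950 = 0.1173
OR = 0.1561 / 0.1173 = 1.33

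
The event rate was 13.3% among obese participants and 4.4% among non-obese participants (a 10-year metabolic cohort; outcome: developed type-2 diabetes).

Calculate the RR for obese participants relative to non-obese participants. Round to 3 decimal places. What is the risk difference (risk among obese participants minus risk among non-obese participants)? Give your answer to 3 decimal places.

RR = 0.13300 / 0.04400 = 3.023
risk difference = 0.13300 − 0.04400 = 0.089

RR = 3.023; RD = 0.089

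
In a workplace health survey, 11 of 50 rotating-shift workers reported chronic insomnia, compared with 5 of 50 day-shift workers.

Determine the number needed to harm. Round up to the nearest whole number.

NNH ≈ 9

risk, rotating-shift workers = 11/50 = 0.220000
risk, day-shift workers = 5/50 = 0.100000
absolute risk difference = 0.120000
1 / 0.120000 = 8.333 → round up → 9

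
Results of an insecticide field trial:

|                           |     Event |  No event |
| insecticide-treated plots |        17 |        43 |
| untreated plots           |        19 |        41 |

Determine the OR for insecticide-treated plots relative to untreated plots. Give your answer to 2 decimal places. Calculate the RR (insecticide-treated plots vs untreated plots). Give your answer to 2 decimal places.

OR = 0.85; RR = 0.89

OR = (17 × 41) / (43 × 19) = 697/817 ≈ 0.85
risk, insecticide-treated plots = 17/60 = 0.2833
risk, untreated plots = 19/60 = 0.3167
RR = 0.2833 / 0.3167 = 0.89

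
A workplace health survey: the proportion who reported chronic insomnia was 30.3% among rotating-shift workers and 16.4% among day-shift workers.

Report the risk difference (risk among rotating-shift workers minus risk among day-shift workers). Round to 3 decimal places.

risk difference = 0.3030 − 0.1640 = 0.139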